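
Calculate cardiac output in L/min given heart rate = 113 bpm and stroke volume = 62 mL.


CO = HR * SV
CO = 113 * 62 / 1000
CO = 7.006 L/min


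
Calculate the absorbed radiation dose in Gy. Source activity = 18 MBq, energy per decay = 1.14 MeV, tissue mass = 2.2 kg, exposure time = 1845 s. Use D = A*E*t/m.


A = 18 MBq = 1.8000e+07 Bq
E = 1.14 MeV = 1.82628e-13 J
D = A*E*t/m = 1.8000e+07*1.82628e-13*1845/2.2
D = 0.002757 Gy


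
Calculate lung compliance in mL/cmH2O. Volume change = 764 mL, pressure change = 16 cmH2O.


C = dV / dP
C = 764 / 16
C = 47.75 mL/cmH2O


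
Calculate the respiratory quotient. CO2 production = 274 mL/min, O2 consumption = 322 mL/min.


RQ = VCO2 / VO2
RQ = 274 / 322
RQ = 0.8509


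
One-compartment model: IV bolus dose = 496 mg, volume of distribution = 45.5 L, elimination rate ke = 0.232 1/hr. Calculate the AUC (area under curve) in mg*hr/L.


C0 = Dose/Vd = 496/45.5 = 10.9011 mg/L
AUC = C0/ke = 10.9011/0.232
AUC = 46.99 mg*hr/L


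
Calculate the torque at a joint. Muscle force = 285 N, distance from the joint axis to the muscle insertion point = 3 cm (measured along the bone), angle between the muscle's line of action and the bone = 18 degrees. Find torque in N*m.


Torque = F * d * sin(theta)   (moment arm = d*sin(theta))
d = 3 cm = 0.03 m
Torque = 285 * 0.03 * sin(18)
Torque = 2.642 N*m


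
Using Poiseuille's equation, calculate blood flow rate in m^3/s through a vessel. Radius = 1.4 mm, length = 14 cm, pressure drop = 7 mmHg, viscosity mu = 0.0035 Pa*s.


Q = pi*r^4*dP / (8*mu*L)
r = 0.0014 m, L = 0.14 m
dP = 7 mmHg = 933.254 Pa
Q = 2.8733e-06 m^3/s


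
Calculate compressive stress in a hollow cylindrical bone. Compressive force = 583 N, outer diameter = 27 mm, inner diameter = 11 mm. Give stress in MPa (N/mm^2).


A = pi*(r_o^2 - r_i^2)
r_o = 13.5 mm, r_i = 5.5 mm
A = 477.522 mm^2
sigma = F/A = 583 / 477.522
sigma = 1.221 MPa


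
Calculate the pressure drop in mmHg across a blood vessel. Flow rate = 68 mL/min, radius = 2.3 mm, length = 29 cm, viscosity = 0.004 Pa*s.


dP = 8*mu*L*Q / (pi*r^4)
Q = 68 mL/min = 1.13333e-06 m^3/s
dP = 119.631 Pa = 119.631 / 133.322 mmHg = 0.8973 mmHg


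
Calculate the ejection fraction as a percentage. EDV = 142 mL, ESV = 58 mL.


SV = EDV - ESV = 142 - 58 = 84 mL
EF = SV/EDV * 100 = 84/142 * 100
EF = 59.15%


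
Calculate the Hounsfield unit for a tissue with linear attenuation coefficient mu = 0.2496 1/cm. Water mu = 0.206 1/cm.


HU = ((mu_tissue - mu_water) / mu_water) * 1000
HU = ((0.2496 - 0.206) / 0.206) * 1000
HU = 211.7


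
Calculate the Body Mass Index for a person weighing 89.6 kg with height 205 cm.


BMI = weight / height^2
height = 205 cm = 2.05 m
BMI = 89.6 / 2.05^2
BMI = 21.32 kg/m^2


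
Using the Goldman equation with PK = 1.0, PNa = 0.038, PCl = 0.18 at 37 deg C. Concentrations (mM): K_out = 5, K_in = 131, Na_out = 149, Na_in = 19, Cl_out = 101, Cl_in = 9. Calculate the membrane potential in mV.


Vm = (RT/F)*ln((PK*Ko + PNa*Nao + PCl*Cli)/(PK*Ki + PNa*Nai + PCl*Clo))
Numer = 12.282, Denom = 149.902
Vm = -66.86 mV


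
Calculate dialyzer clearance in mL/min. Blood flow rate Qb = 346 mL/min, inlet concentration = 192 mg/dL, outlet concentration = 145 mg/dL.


K = Qb * (Cb_in - Cb_out) / Cb_in
K = 346 * (192 - 145) / 192
K = 84.7 mL/min


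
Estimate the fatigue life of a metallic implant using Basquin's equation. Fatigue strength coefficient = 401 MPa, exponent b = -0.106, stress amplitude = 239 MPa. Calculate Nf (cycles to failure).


sigma_a = sigma_f' * (2Nf)^b
2Nf = (sigma_a/sigma_f')^(1/b)
2Nf = (239/401)^(1/-0.106)
2Nf = 131.9015
Nf = 65.95


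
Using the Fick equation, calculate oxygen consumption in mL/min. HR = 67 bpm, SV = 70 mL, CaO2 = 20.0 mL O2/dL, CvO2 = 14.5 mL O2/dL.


CO = HR*SV = 67*70/1000 = 4.69 L/min
a-v O2 diff = 20.0 - 14.5 = 5.5 mL/dL
VO2 = CO * (CaO2-CvO2) * 10 dL/L
VO2 = 4.69 * 5.5 * 10
VO2 = 258 mL/min


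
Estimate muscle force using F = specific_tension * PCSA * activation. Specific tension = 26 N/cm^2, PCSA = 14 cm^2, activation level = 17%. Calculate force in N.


F = sigma * PCSA * activation
F = 26 * 14 * 0.17
F = 61.88 N


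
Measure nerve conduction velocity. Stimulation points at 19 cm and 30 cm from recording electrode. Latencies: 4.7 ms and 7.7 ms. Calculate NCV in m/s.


Distance = (30 - 19) / 100 = 0.11 m
dt = (7.7 - 4.7) / 1000 = 0.003 s
NCV = dist / dt = 36.67 m/s


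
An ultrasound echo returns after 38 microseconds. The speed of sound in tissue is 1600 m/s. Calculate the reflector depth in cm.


depth = c * t / 2
t = 38 us = 3.8000e-05 s
depth = 1600 * 3.8000e-05 / 2
depth = 0.0304 m = 3.04 cm


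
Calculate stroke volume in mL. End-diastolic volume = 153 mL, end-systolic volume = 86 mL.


SV = EDV - ESV
SV = 153 - 86
SV = 67 mL


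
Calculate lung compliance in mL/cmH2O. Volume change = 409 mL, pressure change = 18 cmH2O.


C = dV / dP
C = 409 / 18
C = 22.72 mL/cmH2O


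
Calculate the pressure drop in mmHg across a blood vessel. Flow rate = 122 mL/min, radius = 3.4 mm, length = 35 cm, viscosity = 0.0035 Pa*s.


dP = 8*mu*L*Q / (pi*r^4)
Q = 122 mL/min = 2.03333e-06 m^3/s
dP = 47.4644 Pa = 47.4644 / 133.322 mmHg = 0.356 mmHg


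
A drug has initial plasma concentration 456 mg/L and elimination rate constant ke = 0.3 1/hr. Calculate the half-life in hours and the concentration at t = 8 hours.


t_half = ln(2) / ke = 0.693147 / 0.3 = 2.31 hr
C(t) = C0 * exp(-ke*t) = 456 * exp(-0.3*8)
C(8) = 41.37 mg/L


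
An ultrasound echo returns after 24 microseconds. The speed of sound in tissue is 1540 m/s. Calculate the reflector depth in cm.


depth = c * t / 2
t = 24 us = 2.4000e-05 s
depth = 1540 * 2.4000e-05 / 2
depth = 0.01848 m = 1.848 cm


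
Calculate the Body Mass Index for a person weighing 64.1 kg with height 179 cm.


BMI = weight / height^2
height = 179 cm = 1.79 m
BMI = 64.1 / 1.79^2
BMI = 20.01 kg/m^2


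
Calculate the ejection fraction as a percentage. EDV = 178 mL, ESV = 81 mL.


SV = EDV - ESV = 178 - 81 = 97 mL
EF = SV/EDV * 100 = 97/178 * 100
EF = 54.49%


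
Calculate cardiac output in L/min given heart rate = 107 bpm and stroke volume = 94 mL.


CO = HR * SV
CO = 107 * 94 / 1000
CO = 10.06 L/min


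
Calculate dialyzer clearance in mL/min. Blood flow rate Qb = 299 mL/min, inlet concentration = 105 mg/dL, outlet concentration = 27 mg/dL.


K = Qb * (Cb_in - Cb_out) / Cb_in
K = 299 * (105 - 27) / 105
K = 222.1 mL/min


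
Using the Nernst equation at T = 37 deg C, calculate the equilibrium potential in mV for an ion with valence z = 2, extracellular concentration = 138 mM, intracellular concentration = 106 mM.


E = (RT/(zF)) * ln(C_out/C_in)
T = 37 + 273.15 = 310.15 K
E = (8.314 * 310.15 / (2 * 96485)) * ln(138/106)
E = 3.525 mV


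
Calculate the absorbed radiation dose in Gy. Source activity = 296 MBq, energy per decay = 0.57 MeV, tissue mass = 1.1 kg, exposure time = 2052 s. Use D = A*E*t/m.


A = 296 MBq = 2.9600e+08 Bq
E = 0.57 MeV = 9.1314e-14 J
D = A*E*t/m = 2.9600e+08*9.1314e-14*2052/1.1
D = 0.05042 Gy


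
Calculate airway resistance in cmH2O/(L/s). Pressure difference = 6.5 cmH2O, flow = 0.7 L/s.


R = dP / flow
R = 6.5 / 0.7
R = 9.286 cmH2O/(L/s)


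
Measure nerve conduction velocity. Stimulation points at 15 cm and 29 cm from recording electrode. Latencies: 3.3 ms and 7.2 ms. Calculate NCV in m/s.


Distance = (29 - 15) / 100 = 0.14 m
dt = (7.2 - 3.3) / 1000 = 0.0039 s
NCV = dist / dt = 35.9 m/s


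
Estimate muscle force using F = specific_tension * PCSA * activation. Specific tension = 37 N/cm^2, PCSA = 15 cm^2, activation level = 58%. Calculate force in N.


F = sigma * PCSA * activation
F = 37 * 15 * 0.58
F = 321.9 N


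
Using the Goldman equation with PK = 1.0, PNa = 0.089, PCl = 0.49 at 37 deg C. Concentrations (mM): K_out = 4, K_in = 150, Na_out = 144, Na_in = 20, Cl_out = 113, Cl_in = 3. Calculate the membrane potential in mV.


Vm = (RT/F)*ln((PK*Ko + PNa*Nao + PCl*Cli)/(PK*Ki + PNa*Nai + PCl*Clo))
Numer = 18.286, Denom = 207.15
Vm = -64.87 mV


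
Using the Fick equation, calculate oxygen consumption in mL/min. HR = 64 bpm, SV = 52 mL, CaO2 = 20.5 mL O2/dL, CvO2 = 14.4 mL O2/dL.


CO = HR*SV = 64*52/1000 = 3.328 L/min
a-v O2 diff = 20.5 - 14.4 = 6.1 mL/dL
VO2 = CO * (CaO2-CvO2) * 10 dL/L
VO2 = 3.328 * 6.1 * 10
VO2 = 203 mL/min


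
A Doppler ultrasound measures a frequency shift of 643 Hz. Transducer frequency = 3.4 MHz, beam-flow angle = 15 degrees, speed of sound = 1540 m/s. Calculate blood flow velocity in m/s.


v = fd * c / (2 * f0 * cos(theta))
v = 643 * 1540 / (2 * 3.4000e+06 * cos(15))
v = 0.1508 m/s


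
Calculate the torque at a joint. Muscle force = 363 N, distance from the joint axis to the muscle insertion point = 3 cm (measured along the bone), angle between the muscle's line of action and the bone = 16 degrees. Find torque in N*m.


Torque = F * d * sin(theta)   (moment arm = d*sin(theta))
d = 3 cm = 0.03 m
Torque = 363 * 0.03 * sin(16)
Torque = 3.002 N*m


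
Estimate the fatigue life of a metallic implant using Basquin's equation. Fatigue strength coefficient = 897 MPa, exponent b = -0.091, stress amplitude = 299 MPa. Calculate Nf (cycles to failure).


sigma_a = sigma_f' * (2Nf)^b
2Nf = (sigma_a/sigma_f')^(1/b)
2Nf = (299/897)^(1/-0.091)
2Nf = 175021.22
Nf = 8.751e+04


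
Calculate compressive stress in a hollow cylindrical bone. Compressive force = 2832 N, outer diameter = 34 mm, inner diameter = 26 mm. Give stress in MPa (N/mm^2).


A = pi*(r_o^2 - r_i^2)
r_o = 17 mm, r_i = 13 mm
A = 376.991 mm^2
sigma = F/A = 2832 / 376.991
sigma = 7.512 MPa


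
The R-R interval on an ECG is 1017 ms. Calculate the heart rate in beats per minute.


HR = 60 / RR_interval(s)
RR = 1017 ms = 1.017 s
HR = 60 / 1.017 = 59 bpm


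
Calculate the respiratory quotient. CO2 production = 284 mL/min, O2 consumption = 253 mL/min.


RQ = VCO2 / VO2
RQ = 284 / 253
RQ = 1.123


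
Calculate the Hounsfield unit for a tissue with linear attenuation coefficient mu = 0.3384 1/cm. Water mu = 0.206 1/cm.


HU = ((mu_tissue - mu_water) / mu_water) * 1000
HU = ((0.3384 - 0.206) / 0.206) * 1000
HU = 642.7


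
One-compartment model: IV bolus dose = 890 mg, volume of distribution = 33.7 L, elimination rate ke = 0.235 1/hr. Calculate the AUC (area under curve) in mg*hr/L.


C0 = Dose/Vd = 890/33.7 = 26.4095 mg/L
AUC = C0/ke = 26.4095/0.235
AUC = 112.4 mg*hr/L


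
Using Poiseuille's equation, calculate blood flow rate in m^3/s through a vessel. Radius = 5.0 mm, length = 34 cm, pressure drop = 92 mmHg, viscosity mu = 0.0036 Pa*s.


Q = pi*r^4*dP / (8*mu*L)
r = 0.005 m, L = 0.34 m
dP = 92 mmHg = 12265.624 Pa
Q = 0.00246 m^3/s


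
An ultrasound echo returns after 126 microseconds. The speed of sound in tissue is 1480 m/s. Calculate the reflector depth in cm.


depth = c * t / 2
t = 126 us = 1.2600e-04 s
depth = 1480 * 1.2600e-04 / 2
depth = 0.09324 m = 9.324 cm


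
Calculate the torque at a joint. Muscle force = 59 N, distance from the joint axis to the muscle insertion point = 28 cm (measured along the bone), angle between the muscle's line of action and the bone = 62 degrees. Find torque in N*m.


Torque = F * d * sin(theta)   (moment arm = d*sin(theta))
d = 28 cm = 0.28 m
Torque = 59 * 0.28 * sin(62)
Torque = 14.59 N*m


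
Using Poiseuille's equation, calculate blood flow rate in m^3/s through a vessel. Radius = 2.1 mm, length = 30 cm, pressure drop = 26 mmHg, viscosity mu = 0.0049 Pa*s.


Q = pi*r^4*dP / (8*mu*L)
r = 0.0021 m, L = 0.3 m
dP = 26 mmHg = 3466.372 Pa
Q = 1.8009e-05 m^3/s


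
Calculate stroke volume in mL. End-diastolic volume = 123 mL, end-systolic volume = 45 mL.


SV = EDV - ESV
SV = 123 - 45
SV = 78 mL


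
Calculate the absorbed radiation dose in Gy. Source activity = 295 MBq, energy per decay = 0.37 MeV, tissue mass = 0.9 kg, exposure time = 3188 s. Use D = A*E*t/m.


A = 295 MBq = 2.9500e+08 Bq
E = 0.37 MeV = 5.9274e-14 J
D = A*E*t/m = 2.9500e+08*5.9274e-14*3188/0.9
D = 0.06194 Gy


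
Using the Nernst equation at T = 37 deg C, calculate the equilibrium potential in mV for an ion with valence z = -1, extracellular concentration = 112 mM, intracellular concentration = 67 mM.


E = (RT/(zF)) * ln(C_out/C_in)
T = 37 + 273.15 = 310.15 K
E = (8.314 * 310.15 / (-1 * 96485)) * ln(112/67)
E = -13.73 mV


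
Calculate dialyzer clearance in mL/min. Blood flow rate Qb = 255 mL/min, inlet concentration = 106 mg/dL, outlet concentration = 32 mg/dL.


K = Qb * (Cb_in - Cb_out) / Cb_in
K = 255 * (106 - 32) / 106
K = 178 mL/min


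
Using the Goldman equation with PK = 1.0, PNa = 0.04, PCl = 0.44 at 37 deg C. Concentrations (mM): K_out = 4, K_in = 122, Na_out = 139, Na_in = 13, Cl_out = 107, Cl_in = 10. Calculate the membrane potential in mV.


Vm = (RT/F)*ln((PK*Ko + PNa*Nao + PCl*Cli)/(PK*Ki + PNa*Nai + PCl*Clo))
Numer = 13.96, Denom = 169.6
Vm = -66.74 mV


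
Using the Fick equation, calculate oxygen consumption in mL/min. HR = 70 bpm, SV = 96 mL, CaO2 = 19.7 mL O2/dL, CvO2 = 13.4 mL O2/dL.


CO = HR*SV = 70*96/1000 = 6.72 L/min
a-v O2 diff = 19.7 - 13.4 = 6.3 mL/dL
VO2 = CO * (CaO2-CvO2) * 10 dL/L
VO2 = 6.72 * 6.3 * 10
VO2 = 423.4 mL/min


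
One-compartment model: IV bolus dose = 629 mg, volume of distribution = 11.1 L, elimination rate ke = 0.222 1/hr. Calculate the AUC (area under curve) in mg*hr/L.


C0 = Dose/Vd = 629/11.1 = 56.6667 mg/L
AUC = C0/ke = 56.6667/0.222
AUC = 255.3 mg*hr/L


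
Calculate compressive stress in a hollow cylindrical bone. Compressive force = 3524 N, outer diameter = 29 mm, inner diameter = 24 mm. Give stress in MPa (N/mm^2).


A = pi*(r_o^2 - r_i^2)
r_o = 14.5 mm, r_i = 12 mm
A = 208.131 mm^2
sigma = F/A = 3524 / 208.131
sigma = 16.93 MPa


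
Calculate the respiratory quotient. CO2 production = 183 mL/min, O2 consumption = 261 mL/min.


RQ = VCO2 / VO2
RQ = 183 / 261
RQ = 0.7011


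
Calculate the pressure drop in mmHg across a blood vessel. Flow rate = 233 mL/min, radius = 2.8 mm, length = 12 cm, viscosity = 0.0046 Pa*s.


dP = 8*mu*L*Q / (pi*r^4)
Q = 233 mL/min = 3.88333e-06 m^3/s
dP = 88.8079 Pa = 88.8079 / 133.322 mmHg = 0.6661 mmHg


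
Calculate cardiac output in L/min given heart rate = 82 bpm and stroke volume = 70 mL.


CO = HR * SV
CO = 82 * 70 / 1000
CO = 5.74 L/min


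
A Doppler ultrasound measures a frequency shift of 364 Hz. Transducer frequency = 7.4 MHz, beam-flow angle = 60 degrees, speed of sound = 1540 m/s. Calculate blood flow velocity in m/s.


v = fd * c / (2 * f0 * cos(theta))
v = 364 * 1540 / (2 * 7.4000e+06 * cos(60))
v = 0.07575 m/s


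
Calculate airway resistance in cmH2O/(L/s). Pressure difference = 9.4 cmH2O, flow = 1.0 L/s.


R = dP / flow
R = 9.4 / 1.0
R = 9.4 cmH2O/(L/s)


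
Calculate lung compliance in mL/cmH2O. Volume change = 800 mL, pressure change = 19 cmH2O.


C = dV / dP
C = 800 / 19
C = 42.11 mL/cmH2O


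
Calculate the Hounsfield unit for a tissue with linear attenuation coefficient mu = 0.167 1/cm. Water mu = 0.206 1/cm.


HU = ((mu_tissue - mu_water) / mu_water) * 1000
HU = ((0.167 - 0.206) / 0.206) * 1000
HU = -189.3


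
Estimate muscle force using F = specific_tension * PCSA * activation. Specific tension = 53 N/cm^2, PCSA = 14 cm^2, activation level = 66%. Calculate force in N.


F = sigma * PCSA * activation
F = 53 * 14 * 0.66
F = 489.7 N


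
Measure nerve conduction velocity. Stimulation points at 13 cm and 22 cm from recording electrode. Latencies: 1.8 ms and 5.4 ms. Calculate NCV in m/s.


Distance = (22 - 13) / 100 = 0.09 m
dt = (5.4 - 1.8) / 1000 = 0.0036 s
NCV = dist / dt = 25 m/s


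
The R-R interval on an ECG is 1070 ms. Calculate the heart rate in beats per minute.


HR = 60 / RR_interval(s)
RR = 1070 ms = 1.07 s
HR = 60 / 1.07 = 56.07 bpm


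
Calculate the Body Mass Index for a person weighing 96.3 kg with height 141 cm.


BMI = weight / height^2
height = 141 cm = 1.41 m
BMI = 96.3 / 1.41^2
BMI = 48.44 kg/m^2


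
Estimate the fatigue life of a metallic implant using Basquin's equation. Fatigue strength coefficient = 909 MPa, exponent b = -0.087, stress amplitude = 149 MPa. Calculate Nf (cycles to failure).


sigma_a = sigma_f' * (2Nf)^b
2Nf = (sigma_a/sigma_f')^(1/b)
2Nf = (149/909)^(1/-0.087)
2Nf = 1.0649492e+09
Nf = 5.3247e+08


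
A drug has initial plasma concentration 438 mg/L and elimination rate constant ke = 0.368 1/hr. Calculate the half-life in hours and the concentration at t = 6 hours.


t_half = ln(2) / ke = 0.693147 / 0.368 = 1.884 hr
C(t) = C0 * exp(-ke*t) = 438 * exp(-0.368*6)
C(6) = 48.15 mg/L


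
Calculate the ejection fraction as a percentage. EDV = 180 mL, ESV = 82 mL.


SV = EDV - ESV = 180 - 82 = 98 mL
EF = SV/EDV * 100 = 98/180 * 100
EF = 54.44%


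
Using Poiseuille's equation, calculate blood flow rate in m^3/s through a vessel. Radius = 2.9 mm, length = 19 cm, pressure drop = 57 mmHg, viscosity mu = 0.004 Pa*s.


Q = pi*r^4*dP / (8*mu*L)
r = 0.0029 m, L = 0.19 m
dP = 57 mmHg = 7599.354 Pa
Q = 2.7772e-04 m^3/s


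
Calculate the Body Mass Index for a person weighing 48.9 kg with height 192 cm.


BMI = weight / height^2
height = 192 cm = 1.92 m
BMI = 48.9 / 1.92^2
BMI = 13.26 kg/m^2


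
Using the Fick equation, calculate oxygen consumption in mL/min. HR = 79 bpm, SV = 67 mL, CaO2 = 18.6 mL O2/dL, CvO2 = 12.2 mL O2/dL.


CO = HR*SV = 79*67/1000 = 5.293 L/min
a-v O2 diff = 18.6 - 12.2 = 6.4 mL/dL
VO2 = CO * (CaO2-CvO2) * 10 dL/L
VO2 = 5.293 * 6.4 * 10
VO2 = 338.8 mL/min


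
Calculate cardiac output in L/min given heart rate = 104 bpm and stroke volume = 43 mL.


CO = HR * SV
CO = 104 * 43 / 1000
CO = 4.472 L/min


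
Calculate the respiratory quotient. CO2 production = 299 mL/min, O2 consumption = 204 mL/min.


RQ = VCO2 / VO2
RQ = 299 / 204
RQ = 1.466


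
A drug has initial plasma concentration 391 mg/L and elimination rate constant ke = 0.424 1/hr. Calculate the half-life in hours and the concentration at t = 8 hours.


t_half = ln(2) / ke = 0.693147 / 0.424 = 1.635 hr
C(t) = C0 * exp(-ke*t) = 391 * exp(-0.424*8)
C(8) = 13.15 mg/L


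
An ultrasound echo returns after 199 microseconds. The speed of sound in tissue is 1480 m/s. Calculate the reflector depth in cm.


depth = c * t / 2
t = 199 us = 1.9900e-04 s
depth = 1480 * 1.9900e-04 / 2
depth = 0.14726 m = 14.726 cm


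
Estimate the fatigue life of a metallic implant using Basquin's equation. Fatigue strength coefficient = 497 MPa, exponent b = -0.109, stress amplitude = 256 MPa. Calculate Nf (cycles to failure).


sigma_a = sigma_f' * (2Nf)^b
2Nf = (sigma_a/sigma_f')^(1/b)
2Nf = (256/497)^(1/-0.109)
2Nf = 439.8149
Nf = 219.9


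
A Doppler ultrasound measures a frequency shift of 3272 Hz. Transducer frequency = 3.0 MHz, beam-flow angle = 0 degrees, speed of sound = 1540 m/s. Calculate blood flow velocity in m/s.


v = fd * c / (2 * f0 * cos(theta))
v = 3272 * 1540 / (2 * 3.0000e+06 * cos(0))
v = 0.8398 m/s


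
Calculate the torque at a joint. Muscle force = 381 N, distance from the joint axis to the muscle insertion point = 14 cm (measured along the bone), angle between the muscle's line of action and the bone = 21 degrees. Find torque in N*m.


Torque = F * d * sin(theta)   (moment arm = d*sin(theta))
d = 14 cm = 0.14 m
Torque = 381 * 0.14 * sin(21)
Torque = 19.12 N*m


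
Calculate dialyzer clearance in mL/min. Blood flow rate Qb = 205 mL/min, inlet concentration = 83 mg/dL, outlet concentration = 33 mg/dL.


K = Qb * (Cb_in - Cb_out) / Cb_in
K = 205 * (83 - 33) / 83
K = 123.5 mL/min


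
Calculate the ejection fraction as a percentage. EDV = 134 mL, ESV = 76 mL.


SV = EDV - ESV = 134 - 76 = 58 mL
EF = SV/EDV * 100 = 58/134 * 100
EF = 43.28%


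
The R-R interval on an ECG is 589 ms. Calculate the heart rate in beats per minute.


HR = 60 / RR_interval(s)
RR = 589 ms = 0.589 s
HR = 60 / 0.589 = 101.9 bpm


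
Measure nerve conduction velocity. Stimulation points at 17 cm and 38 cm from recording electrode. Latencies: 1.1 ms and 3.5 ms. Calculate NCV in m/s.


Distance = (38 - 17) / 100 = 0.21 m
dt = (3.5 - 1.1) / 1000 = 0.0024 s
NCV = dist / dt = 87.5 m/s


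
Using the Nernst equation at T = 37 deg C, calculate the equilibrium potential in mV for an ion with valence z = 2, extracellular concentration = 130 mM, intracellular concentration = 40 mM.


E = (RT/(zF)) * ln(C_out/C_in)
T = 37 + 273.15 = 310.15 K
E = (8.314 * 310.15 / (2 * 96485)) * ln(130/40)
E = 15.75 mV


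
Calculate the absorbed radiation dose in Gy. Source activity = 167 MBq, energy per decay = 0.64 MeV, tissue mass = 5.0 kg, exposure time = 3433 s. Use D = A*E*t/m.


A = 167 MBq = 1.6700e+08 Bq
E = 0.64 MeV = 1.02528e-13 J
D = A*E*t/m = 1.6700e+08*1.02528e-13*3433/5.0
D = 0.01176 Gy


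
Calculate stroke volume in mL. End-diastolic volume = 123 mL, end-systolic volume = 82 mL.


SV = EDV - ESV
SV = 123 - 82
SV = 41 mL


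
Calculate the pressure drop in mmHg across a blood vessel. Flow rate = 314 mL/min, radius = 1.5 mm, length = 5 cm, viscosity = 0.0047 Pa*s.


dP = 8*mu*L*Q / (pi*r^4)
Q = 314 mL/min = 5.23333e-06 m^3/s
dP = 618.616 Pa = 618.616 / 133.322 mmHg = 4.64 mmHg


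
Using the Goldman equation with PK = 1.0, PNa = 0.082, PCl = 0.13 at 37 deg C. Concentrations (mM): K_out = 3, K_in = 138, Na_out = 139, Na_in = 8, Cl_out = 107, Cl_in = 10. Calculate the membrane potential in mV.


Vm = (RT/F)*ln((PK*Ko + PNa*Nao + PCl*Cli)/(PK*Ki + PNa*Nai + PCl*Clo))
Numer = 15.698, Denom = 152.566
Vm = -60.77 mV


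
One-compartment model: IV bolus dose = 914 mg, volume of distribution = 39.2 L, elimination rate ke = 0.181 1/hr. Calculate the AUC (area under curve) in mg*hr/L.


C0 = Dose/Vd = 914/39.2 = 23.3163 mg/L
AUC = C0/ke = 23.3163/0.181
AUC = 128.8 mg*hr/L


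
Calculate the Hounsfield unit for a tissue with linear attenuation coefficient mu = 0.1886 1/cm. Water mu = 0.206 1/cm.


HU = ((mu_tissue - mu_water) / mu_water) * 1000
HU = ((0.1886 - 0.206) / 0.206) * 1000
HU = -84.47


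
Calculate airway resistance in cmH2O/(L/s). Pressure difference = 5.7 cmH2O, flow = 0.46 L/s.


R = dP / flow
R = 5.7 / 0.46
R = 12.39 cmH2O/(L/s)


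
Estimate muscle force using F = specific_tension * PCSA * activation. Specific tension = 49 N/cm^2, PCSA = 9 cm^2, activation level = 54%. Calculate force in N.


F = sigma * PCSA * activation
F = 49 * 9 * 0.54
F = 238.1 N


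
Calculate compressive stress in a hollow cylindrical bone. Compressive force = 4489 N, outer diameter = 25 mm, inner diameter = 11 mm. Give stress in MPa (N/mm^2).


A = pi*(r_o^2 - r_i^2)
r_o = 12.5 mm, r_i = 5.5 mm
A = 395.841 mm^2
sigma = F/A = 4489 / 395.841
sigma = 11.34 MPa


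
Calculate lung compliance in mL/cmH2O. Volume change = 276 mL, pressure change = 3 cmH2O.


C = dV / dP
C = 276 / 3
C = 92 mL/cmH2O


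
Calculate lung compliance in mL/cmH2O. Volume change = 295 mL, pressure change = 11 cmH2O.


C = dV / dP
C = 295 / 11
C = 26.82 mL/cmH2O


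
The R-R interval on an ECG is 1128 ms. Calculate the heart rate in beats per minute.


HR = 60 / RR_interval(s)
RR = 1128 ms = 1.128 s
HR = 60 / 1.128 = 53.19 bpm


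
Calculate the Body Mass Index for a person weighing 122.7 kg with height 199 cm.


BMI = weight / height^2
height = 199 cm = 1.99 m
BMI = 122.7 / 1.99^2
BMI = 30.98 kg/m^2


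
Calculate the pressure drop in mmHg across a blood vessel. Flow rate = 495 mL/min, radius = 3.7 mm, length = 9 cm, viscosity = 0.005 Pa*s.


dP = 8*mu*L*Q / (pi*r^4)
Q = 495 mL/min = 8.25e-06 m^3/s
dP = 50.4429 Pa = 50.4429 / 133.322 mmHg = 0.3784 mmHg


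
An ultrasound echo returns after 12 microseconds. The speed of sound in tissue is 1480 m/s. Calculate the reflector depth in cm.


depth = c * t / 2
t = 12 us = 1.2000e-05 s
depth = 1480 * 1.2000e-05 / 2
depth = 0.00888 m = 0.888 cm


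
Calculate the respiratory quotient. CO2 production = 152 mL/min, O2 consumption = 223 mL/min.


RQ = VCO2 / VO2
RQ = 152 / 223
RQ = 0.6816


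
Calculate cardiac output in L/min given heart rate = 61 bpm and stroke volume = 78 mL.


CO = HR * SV
CO = 61 * 78 / 1000
CO = 4.758 L/min


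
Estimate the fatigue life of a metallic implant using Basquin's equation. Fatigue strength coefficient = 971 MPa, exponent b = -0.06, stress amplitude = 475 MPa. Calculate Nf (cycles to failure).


sigma_a = sigma_f' * (2Nf)^b
2Nf = (sigma_a/sigma_f')^(1/b)
2Nf = (475/971)^(1/-0.06)
2Nf = 149770.75
Nf = 7.489e+04


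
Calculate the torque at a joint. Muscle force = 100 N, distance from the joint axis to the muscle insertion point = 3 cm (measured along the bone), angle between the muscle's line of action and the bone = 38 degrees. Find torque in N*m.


Torque = F * d * sin(theta)   (moment arm = d*sin(theta))
d = 3 cm = 0.03 m
Torque = 100 * 0.03 * sin(38)
Torque = 1.847 N*m


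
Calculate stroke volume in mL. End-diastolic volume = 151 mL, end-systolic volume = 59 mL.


SV = EDV - ESV
SV = 151 - 59
SV = 92 mL


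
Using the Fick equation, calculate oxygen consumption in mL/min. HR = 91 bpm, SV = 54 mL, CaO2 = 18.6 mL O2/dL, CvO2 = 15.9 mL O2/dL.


CO = HR*SV = 91*54/1000 = 4.914 L/min
a-v O2 diff = 18.6 - 15.9 = 2.7 mL/dL
VO2 = CO * (CaO2-CvO2) * 10 dL/L
VO2 = 4.914 * 2.7 * 10
VO2 = 132.7 mL/min


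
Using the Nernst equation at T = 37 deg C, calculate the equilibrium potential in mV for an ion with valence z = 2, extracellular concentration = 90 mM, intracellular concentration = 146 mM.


E = (RT/(zF)) * ln(C_out/C_in)
T = 37 + 273.15 = 310.15 K
E = (8.314 * 310.15 / (2 * 96485)) * ln(90/146)
E = -6.465 mV


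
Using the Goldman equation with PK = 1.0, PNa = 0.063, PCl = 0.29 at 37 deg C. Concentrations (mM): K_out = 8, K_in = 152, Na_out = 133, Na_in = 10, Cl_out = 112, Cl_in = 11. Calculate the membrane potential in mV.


Vm = (RT/F)*ln((PK*Ko + PNa*Nao + PCl*Cli)/(PK*Ki + PNa*Nai + PCl*Clo))
Numer = 19.569, Denom = 185.11
Vm = -60.05 mV


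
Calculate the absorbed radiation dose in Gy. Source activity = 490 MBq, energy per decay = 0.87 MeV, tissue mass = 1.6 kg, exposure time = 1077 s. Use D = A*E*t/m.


A = 490 MBq = 4.9000e+08 Bq
E = 0.87 MeV = 1.39374e-13 J
D = A*E*t/m = 4.9000e+08*1.39374e-13*1077/1.6
D = 0.04597 Gy


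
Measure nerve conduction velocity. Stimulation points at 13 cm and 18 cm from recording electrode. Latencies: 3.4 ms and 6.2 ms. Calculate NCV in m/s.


Distance = (18 - 13) / 100 = 0.05 m
dt = (6.2 - 3.4) / 1000 = 0.0028 s
NCV = dist / dt = 17.86 m/s


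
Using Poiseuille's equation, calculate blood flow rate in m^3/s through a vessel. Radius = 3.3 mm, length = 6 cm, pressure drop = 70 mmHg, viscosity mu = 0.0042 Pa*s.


Q = pi*r^4*dP / (8*mu*L)
r = 0.0033 m, L = 0.06 m
dP = 70 mmHg = 9332.54 Pa
Q = 0.001725 m^3/s


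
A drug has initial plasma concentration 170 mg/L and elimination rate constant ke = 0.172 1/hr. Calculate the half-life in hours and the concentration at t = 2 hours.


t_half = ln(2) / ke = 0.693147 / 0.172 = 4.03 hr
C(t) = C0 * exp(-ke*t) = 170 * exp(-0.172*2)
C(2) = 120.5 mg/L


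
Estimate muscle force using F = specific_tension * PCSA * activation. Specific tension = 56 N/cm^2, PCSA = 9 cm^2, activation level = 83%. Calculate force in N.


F = sigma * PCSA * activation
F = 56 * 9 * 0.83
F = 418.3 N


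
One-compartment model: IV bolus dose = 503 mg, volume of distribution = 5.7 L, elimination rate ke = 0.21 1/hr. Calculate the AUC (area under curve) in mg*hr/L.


C0 = Dose/Vd = 503/5.7 = 88.2456 mg/L
AUC = C0/ke = 88.2456/0.21
AUC = 420.2 mg*hr/L


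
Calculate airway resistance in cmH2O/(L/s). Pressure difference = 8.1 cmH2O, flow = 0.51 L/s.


R = dP / flow
R = 8.1 / 0.51
R = 15.88 cmH2O/(L/s)


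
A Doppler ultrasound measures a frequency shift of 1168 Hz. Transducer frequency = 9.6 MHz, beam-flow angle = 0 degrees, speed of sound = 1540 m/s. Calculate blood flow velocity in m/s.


v = fd * c / (2 * f0 * cos(theta))
v = 1168 * 1540 / (2 * 9.6000e+06 * cos(0))
v = 0.09368 m/s


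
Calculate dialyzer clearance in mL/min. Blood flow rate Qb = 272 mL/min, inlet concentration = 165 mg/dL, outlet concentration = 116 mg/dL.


K = Qb * (Cb_in - Cb_out) / Cb_in
K = 272 * (165 - 116) / 165
K = 80.78 mL/min


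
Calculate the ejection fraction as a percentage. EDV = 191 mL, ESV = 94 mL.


SV = EDV - ESV = 191 - 94 = 97 mL
EF = SV/EDV * 100 = 97/191 * 100
EF = 50.79%


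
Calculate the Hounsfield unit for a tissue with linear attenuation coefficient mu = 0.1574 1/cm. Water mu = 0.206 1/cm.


HU = ((mu_tissue - mu_water) / mu_water) * 1000
HU = ((0.1574 - 0.206) / 0.206) * 1000
HU = -235.9


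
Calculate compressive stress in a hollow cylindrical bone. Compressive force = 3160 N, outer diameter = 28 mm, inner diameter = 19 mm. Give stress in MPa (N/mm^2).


A = pi*(r_o^2 - r_i^2)
r_o = 14 mm, r_i = 9.5 mm
A = 332.223 mm^2
sigma = F/A = 3160 / 332.223
sigma = 9.512 MPa


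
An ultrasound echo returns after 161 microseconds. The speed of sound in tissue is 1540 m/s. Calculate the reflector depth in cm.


depth = c * t / 2
t = 161 us = 1.6100e-04 s
depth = 1540 * 1.6100e-04 / 2
depth = 0.12397 m = 12.397 cm


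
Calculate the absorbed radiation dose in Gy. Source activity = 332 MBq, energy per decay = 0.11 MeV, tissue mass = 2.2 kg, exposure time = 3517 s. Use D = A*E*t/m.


A = 332 MBq = 3.3200e+08 Bq
E = 0.11 MeV = 1.7622e-14 J
D = A*E*t/m = 3.3200e+08*1.7622e-14*3517/2.2
D = 0.009353 Gy


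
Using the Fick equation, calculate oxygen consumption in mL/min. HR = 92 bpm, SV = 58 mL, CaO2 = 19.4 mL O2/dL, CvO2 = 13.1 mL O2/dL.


CO = HR*SV = 92*58/1000 = 5.336 L/min
a-v O2 diff = 19.4 - 13.1 = 6.3 mL/dL
VO2 = CO * (CaO2-CvO2) * 10 dL/L
VO2 = 5.336 * 6.3 * 10
VO2 = 336.2 mL/min


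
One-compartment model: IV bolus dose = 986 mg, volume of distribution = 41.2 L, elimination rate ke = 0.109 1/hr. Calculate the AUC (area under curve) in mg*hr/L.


C0 = Dose/Vd = 986/41.2 = 23.932 mg/L
AUC = C0/ke = 23.932/0.109
AUC = 219.6 mg*hr/L


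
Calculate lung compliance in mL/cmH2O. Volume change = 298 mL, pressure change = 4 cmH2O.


C = dV / dP
C = 298 / 4
C = 74.5 mL/cmH2O


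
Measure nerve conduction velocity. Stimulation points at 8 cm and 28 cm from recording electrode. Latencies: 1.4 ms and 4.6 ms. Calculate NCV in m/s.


Distance = (28 - 8) / 100 = 0.2 m
dt = (4.6 - 1.4) / 1000 = 0.0032 s
NCV = dist / dt = 62.5 m/s


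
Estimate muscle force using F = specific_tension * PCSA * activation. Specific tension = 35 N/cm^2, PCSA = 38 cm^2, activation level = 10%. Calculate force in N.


F = sigma * PCSA * activation
F = 35 * 38 * 0.1
F = 133 N


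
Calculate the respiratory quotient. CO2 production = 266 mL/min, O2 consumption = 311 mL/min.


RQ = VCO2 / VO2
RQ = 266 / 311
RQ = 0.8553


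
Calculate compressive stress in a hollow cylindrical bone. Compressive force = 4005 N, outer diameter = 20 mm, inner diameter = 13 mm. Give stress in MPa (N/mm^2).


A = pi*(r_o^2 - r_i^2)
r_o = 10 mm, r_i = 6.5 mm
A = 181.427 mm^2
sigma = F/A = 4005 / 181.427
sigma = 22.07 MPa


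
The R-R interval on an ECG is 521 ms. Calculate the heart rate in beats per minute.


HR = 60 / RR_interval(s)
RR = 521 ms = 0.521 s
HR = 60 / 0.521 = 115.2 bpm


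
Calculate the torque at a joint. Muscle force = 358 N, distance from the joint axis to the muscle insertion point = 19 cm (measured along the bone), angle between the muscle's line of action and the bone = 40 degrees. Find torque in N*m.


Torque = F * d * sin(theta)   (moment arm = d*sin(theta))
d = 19 cm = 0.19 m
Torque = 358 * 0.19 * sin(40)
Torque = 43.72 N*m


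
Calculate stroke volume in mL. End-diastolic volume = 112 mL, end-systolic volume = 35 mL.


SV = EDV - ESV
SV = 112 - 35
SV = 77 mL


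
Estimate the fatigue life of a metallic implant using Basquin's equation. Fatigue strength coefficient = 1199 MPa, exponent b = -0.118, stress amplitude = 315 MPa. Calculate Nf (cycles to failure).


sigma_a = sigma_f' * (2Nf)^b
2Nf = (sigma_a/sigma_f')^(1/b)
2Nf = (315/1199)^(1/-0.118)
2Nf = 83093.041
Nf = 4.155e+04


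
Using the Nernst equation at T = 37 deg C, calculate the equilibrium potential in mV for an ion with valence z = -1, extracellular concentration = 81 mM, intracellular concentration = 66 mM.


E = (RT/(zF)) * ln(C_out/C_in)
T = 37 + 273.15 = 310.15 K
E = (8.314 * 310.15 / (-1 * 96485)) * ln(81/66)
E = -5.473 mV


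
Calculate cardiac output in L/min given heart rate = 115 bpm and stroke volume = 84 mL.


CO = HR * SV
CO = 115 * 84 / 1000
CO = 9.66 L/min


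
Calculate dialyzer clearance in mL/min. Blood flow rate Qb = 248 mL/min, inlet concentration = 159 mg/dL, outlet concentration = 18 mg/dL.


K = Qb * (Cb_in - Cb_out) / Cb_in
K = 248 * (159 - 18) / 159
K = 219.9 mL/min


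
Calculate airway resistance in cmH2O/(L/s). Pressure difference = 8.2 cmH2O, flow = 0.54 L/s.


R = dP / flow
R = 8.2 / 0.54
R = 15.19 cmH2O/(L/s)


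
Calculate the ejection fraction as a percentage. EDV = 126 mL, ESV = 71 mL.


SV = EDV - ESV = 126 - 71 = 55 mL
EF = SV/EDV * 100 = 55/126 * 100
EF = 43.65%


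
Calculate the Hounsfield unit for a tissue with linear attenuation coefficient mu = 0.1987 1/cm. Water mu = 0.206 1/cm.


HU = ((mu_tissue - mu_water) / mu_water) * 1000
HU = ((0.1987 - 0.206) / 0.206) * 1000
HU = -35.44


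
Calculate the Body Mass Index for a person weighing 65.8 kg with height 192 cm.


BMI = weight / height^2
height = 192 cm = 1.92 m
BMI = 65.8 / 1.92^2
BMI = 17.85 kg/m^2


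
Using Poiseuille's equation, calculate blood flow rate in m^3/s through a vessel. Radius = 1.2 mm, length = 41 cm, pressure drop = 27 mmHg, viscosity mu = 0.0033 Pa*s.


Q = pi*r^4*dP / (8*mu*L)
r = 0.0012 m, L = 0.41 m
dP = 27 mmHg = 3599.694 Pa
Q = 2.1665e-06 m^3/s


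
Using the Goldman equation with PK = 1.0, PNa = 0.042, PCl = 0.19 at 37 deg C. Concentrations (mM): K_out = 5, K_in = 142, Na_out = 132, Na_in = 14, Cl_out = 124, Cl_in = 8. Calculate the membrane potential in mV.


Vm = (RT/F)*ln((PK*Ko + PNa*Nao + PCl*Cli)/(PK*Ki + PNa*Nai + PCl*Clo))
Numer = 12.064, Denom = 166.148
Vm = -70.09 mV


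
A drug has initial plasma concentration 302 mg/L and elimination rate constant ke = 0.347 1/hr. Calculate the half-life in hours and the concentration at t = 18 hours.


t_half = ln(2) / ke = 0.693147 / 0.347 = 1.998 hr
C(t) = C0 * exp(-ke*t) = 302 * exp(-0.347*18)
C(18) = 0.5853 mg/L


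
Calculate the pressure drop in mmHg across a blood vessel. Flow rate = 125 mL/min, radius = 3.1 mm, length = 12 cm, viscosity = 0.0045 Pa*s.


dP = 8*mu*L*Q / (pi*r^4)
Q = 125 mL/min = 2.08333e-06 m^3/s
dP = 31.0202 Pa = 31.0202 / 133.322 mmHg = 0.2327 mmHg


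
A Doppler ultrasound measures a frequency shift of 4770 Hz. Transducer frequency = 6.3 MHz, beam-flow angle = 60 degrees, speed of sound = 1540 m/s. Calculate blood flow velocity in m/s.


v = fd * c / (2 * f0 * cos(theta))
v = 4770 * 1540 / (2 * 6.3000e+06 * cos(60))
v = 1.166 m/s


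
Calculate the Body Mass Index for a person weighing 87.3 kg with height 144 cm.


BMI = weight / height^2
height = 144 cm = 1.44 m
BMI = 87.3 / 1.44^2
BMI = 42.1 kg/m^2


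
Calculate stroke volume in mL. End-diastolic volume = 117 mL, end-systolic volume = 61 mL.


SV = EDV - ESV
SV = 117 - 61
SV = 56 mL


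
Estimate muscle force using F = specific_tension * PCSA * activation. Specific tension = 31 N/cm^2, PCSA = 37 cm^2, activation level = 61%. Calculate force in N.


F = sigma * PCSA * activation
F = 31 * 37 * 0.61
F = 699.7 N


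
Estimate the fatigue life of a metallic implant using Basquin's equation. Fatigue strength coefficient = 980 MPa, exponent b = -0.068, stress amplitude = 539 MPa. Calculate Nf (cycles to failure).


sigma_a = sigma_f' * (2Nf)^b
2Nf = (sigma_a/sigma_f')^(1/b)
2Nf = (539/980)^(1/-0.068)
2Nf = 6579.5432
Nf = 3290


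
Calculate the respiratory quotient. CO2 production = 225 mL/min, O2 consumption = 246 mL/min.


RQ = VCO2 / VO2
RQ = 225 / 246
RQ = 0.9146


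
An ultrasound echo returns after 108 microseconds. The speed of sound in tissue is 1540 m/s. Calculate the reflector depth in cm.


depth = c * t / 2
t = 108 us = 1.0800e-04 s
depth = 1540 * 1.0800e-04 / 2
depth = 0.08316 m = 8.316 cm


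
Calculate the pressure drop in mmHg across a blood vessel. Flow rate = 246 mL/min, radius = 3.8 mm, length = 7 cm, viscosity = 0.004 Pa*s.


dP = 8*mu*L*Q / (pi*r^4)
Q = 246 mL/min = 4.1e-06 m^3/s
dP = 14.02 Pa = 14.02 / 133.322 mmHg = 0.1052 mmHg


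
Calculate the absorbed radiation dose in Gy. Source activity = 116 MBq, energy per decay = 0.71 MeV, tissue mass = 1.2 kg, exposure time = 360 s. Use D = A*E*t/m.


A = 116 MBq = 1.1600e+08 Bq
E = 0.71 MeV = 1.13742e-13 J
D = A*E*t/m = 1.1600e+08*1.13742e-13*360/1.2
D = 0.003958 Gy


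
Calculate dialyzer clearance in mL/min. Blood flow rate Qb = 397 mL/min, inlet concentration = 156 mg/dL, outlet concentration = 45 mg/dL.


K = Qb * (Cb_in - Cb_out) / Cb_in
K = 397 * (156 - 45) / 156
K = 282.5 mL/min


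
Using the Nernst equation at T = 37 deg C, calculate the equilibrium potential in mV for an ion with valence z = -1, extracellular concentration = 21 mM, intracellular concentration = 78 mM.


E = (RT/(zF)) * ln(C_out/C_in)
T = 37 + 273.15 = 310.15 K
E = (8.314 * 310.15 / (-1 * 96485)) * ln(21/78)
E = 35.07 mV


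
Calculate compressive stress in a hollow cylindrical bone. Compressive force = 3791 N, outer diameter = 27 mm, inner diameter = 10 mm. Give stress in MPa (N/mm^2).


A = pi*(r_o^2 - r_i^2)
r_o = 13.5 mm, r_i = 5 mm
A = 494.015 mm^2
sigma = F/A = 3791 / 494.015
sigma = 7.674 MPa


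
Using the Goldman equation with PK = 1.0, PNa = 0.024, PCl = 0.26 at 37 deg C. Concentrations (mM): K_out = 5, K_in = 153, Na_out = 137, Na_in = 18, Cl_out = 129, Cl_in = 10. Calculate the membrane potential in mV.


Vm = (RT/F)*ln((PK*Ko + PNa*Nao + PCl*Cli)/(PK*Ki + PNa*Nai + PCl*Clo))
Numer = 10.888, Denom = 186.972
Vm = -75.99 mV


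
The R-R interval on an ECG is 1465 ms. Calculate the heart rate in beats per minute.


HR = 60 / RR_interval(s)
RR = 1465 ms = 1.465 s
HR = 60 / 1.465 = 40.96 bpm


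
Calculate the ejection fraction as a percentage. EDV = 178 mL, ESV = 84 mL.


SV = EDV - ESV = 178 - 84 = 94 mL
EF = SV/EDV * 100 = 94/178 * 100
EF = 52.81%


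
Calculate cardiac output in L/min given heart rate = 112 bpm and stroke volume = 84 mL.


CO = HR * SV
CO = 112 * 84 / 1000
CO = 9.408 L/min


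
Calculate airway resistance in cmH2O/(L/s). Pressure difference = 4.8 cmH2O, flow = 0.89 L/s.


R = dP / flow
R = 4.8 / 0.89
R = 5.393 cmH2O/(L/s)


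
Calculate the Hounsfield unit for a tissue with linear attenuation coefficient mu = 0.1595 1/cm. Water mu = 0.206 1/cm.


HU = ((mu_tissue - mu_water) / mu_water) * 1000
HU = ((0.1595 - 0.206) / 0.206) * 1000
HU = -225.7


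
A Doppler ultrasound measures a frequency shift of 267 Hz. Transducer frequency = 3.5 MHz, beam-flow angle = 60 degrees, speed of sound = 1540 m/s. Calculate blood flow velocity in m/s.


v = fd * c / (2 * f0 * cos(theta))
v = 267 * 1540 / (2 * 3.5000e+06 * cos(60))
v = 0.1175 m/s


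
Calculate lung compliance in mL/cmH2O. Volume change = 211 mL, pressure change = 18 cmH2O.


C = dV / dP
C = 211 / 18
C = 11.72 mL/cmH2O


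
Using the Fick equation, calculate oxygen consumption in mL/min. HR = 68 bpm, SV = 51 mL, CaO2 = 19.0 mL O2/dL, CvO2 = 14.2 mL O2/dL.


CO = HR*SV = 68*51/1000 = 3.468 L/min
a-v O2 diff = 19.0 - 14.2 = 4.8 mL/dL
VO2 = CO * (CaO2-CvO2) * 10 dL/L
VO2 = 3.468 * 4.8 * 10
VO2 = 166.5 mL/min
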